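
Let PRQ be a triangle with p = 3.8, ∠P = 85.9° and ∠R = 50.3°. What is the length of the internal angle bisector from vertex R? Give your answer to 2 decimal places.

2.82

The third angle is ∠Q = 180° − ∠P − ∠R = 43.80°.
Law of sines: r = p·sin R/sin P ≈ 2.9312.
Law of sines: q = p·sin Q/sin P ≈ 2.6369.
The bisector from R has length 2·q·p·cos(∠R/2)/(q+p) ≈ 2.8182.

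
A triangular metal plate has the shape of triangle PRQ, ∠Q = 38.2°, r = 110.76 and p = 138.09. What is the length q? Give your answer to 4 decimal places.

85.4254

By the law of cosines, q² = p² + r² − 2·p·r·cos Q = 7297.5, so q ≈ 85.425.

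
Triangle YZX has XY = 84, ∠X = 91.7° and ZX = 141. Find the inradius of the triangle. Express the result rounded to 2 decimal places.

By the law of cosines, YZ² = ZX² + XY² − 2·ZX·XY·cos X = 27640, so YZ ≈ 166.25.
Area = ½·ZX·XY·sin X ≈ 5919.4.
Semiperimeter s = (141+84+166.25)/2 = 195.63.
Inradius = area/s = 5919.4/195.63 ≈ 30.259.

30.26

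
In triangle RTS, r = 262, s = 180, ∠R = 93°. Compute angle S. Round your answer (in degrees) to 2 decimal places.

Law of sines: sin S = s·sin R/r ≈ 0.68608.
Since r ≥ s, only the acute value applies: ∠S ≈ 43.32°.
Then ∠T = 180° − ∠R − ∠S ≈ 43.68°.

∠S ≈ 43.32°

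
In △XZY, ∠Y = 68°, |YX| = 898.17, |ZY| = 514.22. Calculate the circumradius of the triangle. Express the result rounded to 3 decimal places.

R ≈ 459.202

By the law of cosines, |XZ|² = |ZY|² + |YX|² − 2·|ZY|·|YX|·cos Y = 7.251e+05, so |XZ| ≈ 851.53.
Area = ½·|ZY|·|YX|·sin Y ≈ 2.1411e+05.
Circumradius = |XZ|/(2 sin Y) ≈ 459.2.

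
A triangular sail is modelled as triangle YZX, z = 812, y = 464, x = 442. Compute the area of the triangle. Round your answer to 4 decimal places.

81547.7694

Semiperimeter s = (464 + 812 + 442)/2 = 859.
Heron's formula: area = √(859·395·47·417) ≈ 81548.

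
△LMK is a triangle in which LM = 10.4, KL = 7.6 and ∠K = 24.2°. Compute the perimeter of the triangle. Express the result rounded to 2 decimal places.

Law of sines: sin M = KL·sin K/LM ≈ 0.29956.
Since LM ≥ KL, only the acute value applies: ∠M ≈ 17.43°.
Then ∠L = 180° − ∠K − ∠M ≈ 138.37°.
Law of sines gives MK = LM·sin L/sin K ≈ 16.855.
Semiperimeter s = (16.855+7.6+10.4)/2 = 17.427.
Perimeter = 16.855 + 7.6 + 10.4 = 34.855.

34.85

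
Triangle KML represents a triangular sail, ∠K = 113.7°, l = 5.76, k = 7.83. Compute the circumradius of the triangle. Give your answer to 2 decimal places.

R ≈ 4.28

Law of sines: sin L = l·sin K/k ≈ 0.67359.
Since k ≥ l, only the acute value applies: ∠L ≈ 42.34°.
Then ∠M = 180° − ∠K − ∠L ≈ 23.96°.
Law of sines gives m = k·sin M/sin K ≈ 3.472.
Circumradius = k/(2 sin K) ≈ 4.2756.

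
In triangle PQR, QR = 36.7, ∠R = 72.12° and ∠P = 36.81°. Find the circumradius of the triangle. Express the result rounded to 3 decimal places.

30.626

The third angle is ∠Q = 180° − ∠R − ∠P = 71.07°.
Law of sines: RP = QR·sin Q/sin P ≈ 57.939.
Law of sines: PQ = QR·sin R/sin P ≈ 58.294.
Circumradius = QR/(2 sin P) ≈ 30.626.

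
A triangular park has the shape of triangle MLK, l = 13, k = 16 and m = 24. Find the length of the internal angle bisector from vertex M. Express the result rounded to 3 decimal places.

By the law of cosines, cos M = (l² + k² − m²) / (2·l·k) ≈ -0.36298, so ∠M ≈ 111.28°.
The bisector from M has length 2·l·k·cos(∠M/2)/(l+k) ≈ 8.0957.

8.096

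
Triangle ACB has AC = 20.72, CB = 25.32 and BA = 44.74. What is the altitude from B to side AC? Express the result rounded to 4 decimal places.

11.6664

Semiperimeter s = (25.32 + 44.74 + 20.72)/2 = 45.39.
Heron's formula: area = √(45.39·20.07·0.65·24.67) ≈ 120.86.
The altitude from B has length 2·area/AC ≈ 11.666.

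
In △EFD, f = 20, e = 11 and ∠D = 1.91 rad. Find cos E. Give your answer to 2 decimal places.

By the law of cosines, d² = e² + f² − 2·e·f·cos D = 667.4, so d ≈ 25.834.
Law of cosines again: cos E = (f² + d² − e²)/(2·f·d) ≈ 0.91585, so ∠E ≈ 0.413 rad.

cos E ≈ 0.92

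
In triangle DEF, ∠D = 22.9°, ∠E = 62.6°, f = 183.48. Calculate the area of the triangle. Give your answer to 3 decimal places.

area ≈ 5833.094

The third angle is ∠F = 180° − ∠D − ∠E = 94.50°.
Law of sines: d = f·sin D/sin F ≈ 71.617.
Law of sines: e = f·sin E/sin F ≈ 163.4.
Area = ½·f·d·sin E ≈ 5833.1.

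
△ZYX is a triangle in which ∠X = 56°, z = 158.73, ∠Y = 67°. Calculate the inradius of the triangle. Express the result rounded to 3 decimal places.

r ≈ 46.801

The third angle is ∠Z = 180° − ∠Y − ∠X = 57.00°.
Law of sines: y = z·sin Y/sin Z ≈ 174.22.
Law of sines: x = z·sin X/sin Z ≈ 156.91.
Area = ½·z·y·sin X ≈ 11463.
Semiperimeter s = (158.73+174.22+156.91)/2 = 244.93.
Inradius = area/s = 11463/244.93 ≈ 46.801.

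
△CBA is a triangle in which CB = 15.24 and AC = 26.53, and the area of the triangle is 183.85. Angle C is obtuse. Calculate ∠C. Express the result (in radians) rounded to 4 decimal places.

From area = ½·AC·CB·sin C, we get sin C = 2·area/(AC·CB) ≈ 0.90943.
Taking the obtuse solution, ∠C ≈ 2.000 rad.

1.9997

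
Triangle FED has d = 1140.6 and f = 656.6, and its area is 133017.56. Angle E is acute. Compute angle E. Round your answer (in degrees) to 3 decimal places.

From area = ½·d·f·sin E, we get sin E = 2·area/(d·f) ≈ 0.35523.
Taking the acute solution, ∠E ≈ 20.81°.

20.807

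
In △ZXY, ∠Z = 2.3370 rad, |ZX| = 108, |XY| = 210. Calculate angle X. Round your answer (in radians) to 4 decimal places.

∠X ≈ 0.4250 rad

Law of sines: sin Y = |ZX|·sin Z/|XY| ≈ 0.37057.
Since |XY| ≥ |ZX|, only the acute value applies: ∠Y ≈ 0.3796 rad.
Then ∠X = π − ∠Z − ∠Y ≈ 0.4250 rad.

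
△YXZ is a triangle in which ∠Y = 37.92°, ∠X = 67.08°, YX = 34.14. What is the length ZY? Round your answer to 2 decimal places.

32.55

The third angle is ∠Z = 180° − ∠Y − ∠X = 75.00°.
Law of sines: ZY = YX·sin X/sin Z ≈ 32.554.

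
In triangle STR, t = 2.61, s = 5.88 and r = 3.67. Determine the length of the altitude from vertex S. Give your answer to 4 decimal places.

h_S ≈ 1.0847

Semiperimeter p = (5.88 + 2.61 + 3.67)/2 = 6.08.
Heron's formula: area = √(6.08·0.2·3.47·2.41) ≈ 3.1889.
The altitude from S has length 2·area/s ≈ 1.0847.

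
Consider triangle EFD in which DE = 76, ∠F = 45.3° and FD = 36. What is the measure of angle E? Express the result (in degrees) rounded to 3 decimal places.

Law of sines: sin E = FD·sin F/DE ≈ 0.33669.
Since DE ≥ FD, only the acute value applies: ∠E ≈ 19.68°.
Then ∠D = 180° − ∠F − ∠E ≈ 115.02°.

19.676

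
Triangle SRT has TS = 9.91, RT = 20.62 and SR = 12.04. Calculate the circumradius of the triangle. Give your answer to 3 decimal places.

By the law of cosines, cos S = (TS² + SR² − RT²) / (2·TS·SR) ≈ -0.76274, so ∠S ≈ 139.71°.
Circumradius = RT/(2 sin S) ≈ 15.942.

15.942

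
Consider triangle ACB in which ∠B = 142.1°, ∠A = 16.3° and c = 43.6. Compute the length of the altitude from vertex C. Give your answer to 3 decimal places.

h_C ≈ 20.420

The third angle is ∠C = 180° − ∠B − ∠A = 21.60°.
Law of sines: a = c·sin A/sin C ≈ 33.242.
Law of sines: b = c·sin B/sin C ≈ 72.755.
Area = ½·c·a·sin B ≈ 445.15.
The altitude from C has length 2·area/c ≈ 20.42.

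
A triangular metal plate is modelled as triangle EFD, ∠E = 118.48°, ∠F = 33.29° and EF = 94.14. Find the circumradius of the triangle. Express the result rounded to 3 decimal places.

99.511

The third angle is ∠D = 180° − ∠E − ∠F = 28.23°.
Law of sines: FD = EF·sin E/sin D ≈ 174.94.
Law of sines: DE = EF·sin F/sin D ≈ 109.24.
Circumradius = EF/(2 sin D) ≈ 99.511.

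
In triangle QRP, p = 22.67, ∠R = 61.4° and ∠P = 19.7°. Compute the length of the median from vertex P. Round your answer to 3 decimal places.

The third angle is ∠Q = 180° − ∠R − ∠P = 98.90°.
Law of sines: q = p·sin Q/sin P ≈ 66.441.
Law of sines: r = p·sin R/sin P ≈ 59.045.
Median from P: ½√(2·q² + 2·r² − p²) ≈ 61.822.

m_P ≈ 61.822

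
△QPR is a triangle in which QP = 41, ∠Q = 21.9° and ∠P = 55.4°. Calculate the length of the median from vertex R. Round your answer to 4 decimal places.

17.3501

The third angle is ∠R = 180° − ∠Q − ∠P = 102.70°.
Law of sines: PR = QP·sin Q/sin R ≈ 15.676.
Law of sines: RQ = QP·sin P/sin R ≈ 34.595.
Median from R: ½√(2·PR² + 2·RQ² − QP²) ≈ 17.35.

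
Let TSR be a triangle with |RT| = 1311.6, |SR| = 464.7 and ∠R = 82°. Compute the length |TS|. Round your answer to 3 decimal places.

1329.131

By the law of cosines, |TS|² = |SR|² + |RT|² − 2·|SR|·|RT|·cos R = 1.7666e+06, so |TS| ≈ 1329.1.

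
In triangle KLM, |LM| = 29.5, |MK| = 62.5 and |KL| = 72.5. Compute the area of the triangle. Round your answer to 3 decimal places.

Semiperimeter s = (29.5 + 62.5 + 72.5)/2 = 82.25.
Heron's formula: area = √(82.25·52.75·19.75·9.75) ≈ 914.04.

914.040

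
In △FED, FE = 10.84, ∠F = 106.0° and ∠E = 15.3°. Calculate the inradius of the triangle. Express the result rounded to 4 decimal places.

The third angle is ∠D = 180° − ∠F − ∠E = 58.70°.
Law of sines: ED = FE·sin F/sin D ≈ 12.195.
Law of sines: DF = FE·sin E/sin D ≈ 3.3476.
Area = ½·FE·ED·sin E ≈ 17.441.
Semiperimeter s = (12.195+3.3476+10.84)/2 = 13.191.
Inradius = area/s = 17.441/13.191 ≈ 1.3222.

r ≈ 1.3222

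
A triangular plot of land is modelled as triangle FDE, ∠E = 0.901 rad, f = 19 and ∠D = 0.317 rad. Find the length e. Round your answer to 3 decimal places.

The third angle is ∠F = π − ∠D − ∠E = 1.924 rad.
Law of sines: e = f·sin E/sin F ≈ 15.873.

15.873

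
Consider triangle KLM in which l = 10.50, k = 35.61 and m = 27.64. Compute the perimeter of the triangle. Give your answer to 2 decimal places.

Perimeter = 35.61 + 10.5 + 27.64 = 73.75.

73.75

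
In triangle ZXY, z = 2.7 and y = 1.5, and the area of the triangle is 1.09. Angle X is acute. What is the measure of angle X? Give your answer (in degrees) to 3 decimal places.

∠X ≈ 32.566°

From area = ½·y·z·sin X, we get sin X = 2·area/(y·z) ≈ 0.53827.
Taking the acute solution, ∠X ≈ 32.57°.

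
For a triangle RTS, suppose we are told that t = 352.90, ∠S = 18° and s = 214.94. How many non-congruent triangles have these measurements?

2

t·sin S = 352.90·sin(18°) ≈ 109.1.
Since t sin S < s < t (109.1 < 214.94 < 352.90), two triangles exist.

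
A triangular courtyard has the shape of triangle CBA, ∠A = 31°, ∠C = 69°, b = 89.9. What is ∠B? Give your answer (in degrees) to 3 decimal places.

∠B ≈ 80.000°

The third angle is ∠B = 180° − ∠A − ∠C = 80.00°.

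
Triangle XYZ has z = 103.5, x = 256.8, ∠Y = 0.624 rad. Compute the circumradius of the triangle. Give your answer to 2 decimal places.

156.67

By the law of cosines, y² = z² + x² − 2·z·x·cos Y = 33519, so y ≈ 183.08.
Area = ½·z·x·sin Y ≈ 7764.8.
Circumradius = y/(2 sin Y) ≈ 156.67.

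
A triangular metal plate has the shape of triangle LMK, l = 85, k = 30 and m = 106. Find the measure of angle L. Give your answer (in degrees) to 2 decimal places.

∠L ≈ 39.45°

By the law of cosines, cos L = (m² + k² − l²) / (2·m·k) ≈ 0.77217, so ∠L ≈ 39.45°.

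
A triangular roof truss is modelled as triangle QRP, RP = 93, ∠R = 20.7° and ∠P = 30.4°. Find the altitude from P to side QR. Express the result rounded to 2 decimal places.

h_P ≈ 32.87

The third angle is ∠Q = 180° − ∠R − ∠P = 128.90°.
Law of sines: PQ = RP·sin R/sin Q ≈ 42.24.
Law of sines: QR = RP·sin P/sin Q ≈ 60.471.
Area = ½·RP·PQ·sin P ≈ 993.94.
The altitude from P has length 2·area/QR ≈ 32.873.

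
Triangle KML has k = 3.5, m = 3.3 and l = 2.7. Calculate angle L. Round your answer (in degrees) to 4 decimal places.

46.6741

By the law of cosines, cos L = (k² + m² − l²) / (2·k·m) ≈ 0.68615, so ∠L ≈ 46.67°.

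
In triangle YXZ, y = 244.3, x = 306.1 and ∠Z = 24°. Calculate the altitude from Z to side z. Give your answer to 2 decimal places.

235.02

By the law of cosines, z² = y² + x² − 2·y·x·cos Z = 16749, so z ≈ 129.42.
Area = ½·y·x·sin Z ≈ 15208.
The altitude from Z has length 2·area/z ≈ 235.02.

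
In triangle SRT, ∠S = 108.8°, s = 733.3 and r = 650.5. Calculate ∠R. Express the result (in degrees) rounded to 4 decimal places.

Law of sines: sin R = r·sin S/s ≈ 0.83976.
Since s ≥ r, only the acute value applies: ∠R ≈ 57.11°.
Then ∠T = 180° − ∠S − ∠R ≈ 14.09°.

∠R ≈ 57.1147°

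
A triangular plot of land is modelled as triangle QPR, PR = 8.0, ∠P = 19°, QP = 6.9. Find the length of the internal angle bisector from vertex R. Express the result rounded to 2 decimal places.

By the law of cosines, RQ² = QP² + PR² − 2·QP·PR·cos P = 7.2247, so RQ ≈ 2.6879.
Law of cosines again: cos R = (PR² + RQ² − QP²)/(2·PR·RQ) ≈ 0.54910, so ∠R ≈ 56.69°.
The bisector from R has length 2·PR·RQ·cos(∠R/2)/(PR+RQ) ≈ 3.5413.

3.54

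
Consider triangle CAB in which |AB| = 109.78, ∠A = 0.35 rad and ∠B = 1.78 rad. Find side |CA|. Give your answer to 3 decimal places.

126.683

The third angle is ∠C = π − ∠A − ∠B = 1.012 rad.
Law of sines: |CA| = |AB|·sin B/sin C ≈ 126.68.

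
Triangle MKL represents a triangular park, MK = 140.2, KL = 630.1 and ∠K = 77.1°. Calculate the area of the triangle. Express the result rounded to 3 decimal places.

Area = ½·MK·KL·sin K ≈ 43055.

area ≈ 43055.212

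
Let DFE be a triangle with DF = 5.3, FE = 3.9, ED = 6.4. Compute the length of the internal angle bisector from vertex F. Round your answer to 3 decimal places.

t_F ≈ 3.266

By the law of cosines, cos F = (DF² + FE² − ED²) / (2·DF·FE) ≈ 0.05660, so ∠F ≈ 86.76°.
The bisector from F has length 2·DF·FE·cos(∠F/2)/(DF+FE) ≈ 3.2661.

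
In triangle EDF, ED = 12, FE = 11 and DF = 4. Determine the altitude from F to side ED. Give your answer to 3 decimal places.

Semiperimeter s = (4 + 11 + 12)/2 = 13.5.
Heron's formula: area = √(13.5·9.5·2.5·1.5) ≈ 21.93.
The altitude from F has length 2·area/ED ≈ 3.655.

3.655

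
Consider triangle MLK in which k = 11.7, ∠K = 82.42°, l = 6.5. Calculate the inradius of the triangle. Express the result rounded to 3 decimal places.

Law of sines: sin L = l·sin K/k ≈ 0.55070.
Since k ≥ l, only the acute value applies: ∠L ≈ 33.42°.
Then ∠M = 180° − ∠K − ∠L ≈ 64.16°.
Law of sines gives m = k·sin M/sin K ≈ 10.623.
Area = ½·k·l·sin M ≈ 34.224.
Semiperimeter s = (10.623+6.5+11.7)/2 = 14.412.
Inradius = area/s = 34.224/14.412 ≈ 2.3748.

r ≈ 2.375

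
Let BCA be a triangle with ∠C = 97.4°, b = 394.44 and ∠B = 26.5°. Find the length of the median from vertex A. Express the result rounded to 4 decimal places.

The third angle is ∠A = 180° − ∠B − ∠C = 56.10°.
Law of sines: c = b·sin C/sin B ≈ 876.64.
Law of sines: a = b·sin A/sin B ≈ 733.73.
Median from A: ½√(2·b² + 2·c² − a²) ≈ 572.23.

m_A ≈ 572.2317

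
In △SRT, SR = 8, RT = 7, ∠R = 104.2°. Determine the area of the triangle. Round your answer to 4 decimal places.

Area = ½·SR·RT·sin R ≈ 27.144.

27.1445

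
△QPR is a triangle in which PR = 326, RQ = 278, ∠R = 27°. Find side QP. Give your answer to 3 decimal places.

By the law of cosines, QP² = PR² + RQ² − 2·PR·RQ·cos R = 22060, so QP ≈ 148.53.

148.525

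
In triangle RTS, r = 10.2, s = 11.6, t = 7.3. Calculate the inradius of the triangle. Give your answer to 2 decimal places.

Semiperimeter p = (10.2 + 7.3 + 11.6)/2 = 14.55.
Heron's formula: area = √(14.55·4.35·7.25·2.95) ≈ 36.792.
Inradius = area/p = 36.792/14.55 ≈ 2.5287.

2.53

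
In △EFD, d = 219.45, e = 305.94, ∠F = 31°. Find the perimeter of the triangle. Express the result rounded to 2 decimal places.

By the law of cosines, f² = d² + e² − 2·d·e·cos F = 26660, so f ≈ 163.28.
Semiperimeter s = (305.94+163.28+219.45)/2 = 344.33.
Perimeter = 305.94 + 163.28 + 219.45 = 688.67.

perimeter ≈ 688.67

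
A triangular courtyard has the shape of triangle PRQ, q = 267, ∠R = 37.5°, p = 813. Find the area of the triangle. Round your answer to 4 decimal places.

Area = ½·q·p·sin R ≈ 66072.

area ≈ 66072.2261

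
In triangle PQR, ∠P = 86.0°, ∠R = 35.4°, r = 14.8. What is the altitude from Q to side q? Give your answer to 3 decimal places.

14.764

The third angle is ∠Q = 180° − ∠R − ∠P = 58.60°.
Law of sines: p = r·sin P/sin R ≈ 25.487.
Law of sines: q = r·sin Q/sin R ≈ 21.807.
Area = ½·r·p·sin Q ≈ 160.98.
The altitude from Q has length 2·area/q ≈ 14.764.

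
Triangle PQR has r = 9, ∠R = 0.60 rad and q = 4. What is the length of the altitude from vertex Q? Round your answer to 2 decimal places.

Law of sines: sin Q = q·sin R/r ≈ 0.25095.
Since r ≥ q, only the acute value applies: ∠Q ≈ 0.254 rad.
Then ∠P = π − ∠R − ∠Q ≈ 2.288 rad.
Law of sines gives p = r·sin P/sin R ≈ 12.013.
Area = ½·r·q·sin P ≈ 13.566.
The altitude from Q has length 2·area/q ≈ 6.7832.

h_Q ≈ 6.78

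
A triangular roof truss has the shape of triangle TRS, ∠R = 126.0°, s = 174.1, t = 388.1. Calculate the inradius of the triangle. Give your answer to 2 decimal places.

By the law of cosines, r² = s² + t² − 2·s·t·cos R = 2.6036e+05, so r ≈ 510.26.
Area = ½·s·t·sin R ≈ 27332.
Semiperimeter p = (388.1+510.26+174.1)/2 = 536.23.
Inradius = area/p = 27332/536.23 ≈ 50.971.

50.97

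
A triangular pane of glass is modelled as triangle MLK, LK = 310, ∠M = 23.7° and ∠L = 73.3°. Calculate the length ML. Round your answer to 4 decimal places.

The third angle is ∠K = 180° − ∠M − ∠L = 83.00°.
Law of sines: ML = LK·sin K/sin M ≈ 765.5.

765.4957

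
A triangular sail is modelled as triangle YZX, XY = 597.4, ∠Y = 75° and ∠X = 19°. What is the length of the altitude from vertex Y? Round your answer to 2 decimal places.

The third angle is ∠Z = 180° − ∠X − ∠Y = 86.00°.
Law of sines: ZX = XY·sin Y/sin Z ≈ 578.45.
Law of sines: YZ = XY·sin X/sin Z ≈ 194.97.
Area = ½·XY·ZX·sin X ≈ 56253.
The altitude from Y has length 2·area/ZX ≈ 194.49.

194.49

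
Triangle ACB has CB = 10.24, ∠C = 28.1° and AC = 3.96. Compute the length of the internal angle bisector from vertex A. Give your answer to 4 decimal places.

By the law of cosines, BA² = AC² + CB² − 2·AC·CB·cos C = 48.998, so BA ≈ 6.9999.
Law of cosines again: cos A = (BA² + AC² − CB²)/(2·BA·AC) ≈ -0.72473, so ∠A ≈ 136.45°.
The bisector from A has length 2·BA·AC·cos(∠A/2)/(BA+AC) ≈ 1.8766.

t_A ≈ 1.8766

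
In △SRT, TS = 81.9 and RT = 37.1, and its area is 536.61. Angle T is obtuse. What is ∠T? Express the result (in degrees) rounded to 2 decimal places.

159.32

From area = ½·RT·TS·sin T, we get sin T = 2·area/(RT·TS) ≈ 0.35321.
Taking the obtuse solution, ∠T ≈ 159.32°.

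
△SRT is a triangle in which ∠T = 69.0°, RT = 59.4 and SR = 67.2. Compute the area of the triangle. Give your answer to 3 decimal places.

1642.638

Law of sines: sin S = RT·sin T/SR ≈ 0.82522.
Since SR ≥ RT, only the acute value applies: ∠S ≈ 55.61°.
Then ∠R = 180° − ∠T − ∠S ≈ 55.39°.
Law of sines gives TS = SR·sin R/sin T ≈ 59.243.
Area = ½·SR·RT·sin R ≈ 1642.6.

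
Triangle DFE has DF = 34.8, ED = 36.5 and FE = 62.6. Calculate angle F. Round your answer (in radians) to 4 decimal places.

0.5123

By the law of cosines, cos F = (DF² + FE² − ED²) / (2·DF·FE) ≈ 0.87161, so ∠F ≈ 0.512 rad.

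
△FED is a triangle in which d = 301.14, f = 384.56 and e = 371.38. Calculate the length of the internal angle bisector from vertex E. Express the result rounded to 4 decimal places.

286.0698

By the law of cosines, cos E = (d² + f² − e²) / (2·d·f) ≈ 0.43456, so ∠E ≈ 64.24°.
The bisector from E has length 2·d·f·cos(∠E/2)/(d+f) ≈ 286.07.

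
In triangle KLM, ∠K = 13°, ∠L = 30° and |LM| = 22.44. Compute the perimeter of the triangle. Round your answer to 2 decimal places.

140.35

The third angle is ∠M = 180° − ∠K − ∠L = 137.00°.
Law of sines: |MK| = |LM|·sin L/sin K ≈ 49.878.
Law of sines: |KL| = |LM|·sin M/sin K ≈ 68.033.
Semiperimeter s = (22.44+49.878+68.033)/2 = 70.175.
Perimeter = 22.44 + 49.878 + 68.033 = 140.35.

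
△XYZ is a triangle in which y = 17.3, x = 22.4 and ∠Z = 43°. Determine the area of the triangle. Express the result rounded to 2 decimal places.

132.14

Area = ½·x·y·sin Z ≈ 132.14.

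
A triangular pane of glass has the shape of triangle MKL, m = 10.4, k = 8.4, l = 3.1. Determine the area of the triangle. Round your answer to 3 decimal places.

Semiperimeter s = (10.4 + 8.4 + 3.1)/2 = 10.95.
Heron's formula: area = √(10.95·0.55·2.55·7.85) ≈ 10.98.

10.980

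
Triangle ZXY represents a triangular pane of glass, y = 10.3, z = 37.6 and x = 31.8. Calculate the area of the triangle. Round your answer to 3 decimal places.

146.043

Semiperimeter s = (37.6 + 31.8 + 10.3)/2 = 39.85.
Heron's formula: area = √(39.85·2.25·8.05·29.55) ≈ 146.04.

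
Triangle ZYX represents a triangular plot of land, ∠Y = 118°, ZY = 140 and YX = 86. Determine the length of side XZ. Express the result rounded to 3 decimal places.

By the law of cosines, XZ² = ZY² + YX² − 2·ZY·YX·cos Y = 38301, so XZ ≈ 195.71.

195.706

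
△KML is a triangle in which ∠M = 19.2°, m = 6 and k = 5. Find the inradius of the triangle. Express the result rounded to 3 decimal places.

r ≈ 0.803

Law of sines: sin K = k·sin M/m ≈ 0.27406.
Since m ≥ k, only the acute value applies: ∠K ≈ 15.91°.
Then ∠L = 180° − ∠M − ∠K ≈ 144.89°.
Law of sines gives l = m·sin L/sin M ≈ 10.492.
Area = ½·m·k·sin L ≈ 8.6263.
Semiperimeter s = (5+6+10.492)/2 = 10.746.
Inradius = area/s = 8.6263/10.746 ≈ 0.80274.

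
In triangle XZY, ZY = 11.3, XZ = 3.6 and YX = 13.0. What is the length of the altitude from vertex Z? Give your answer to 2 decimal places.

Semiperimeter s = (11.3 + 13 + 3.6)/2 = 13.95.
Heron's formula: area = √(13.95·2.65·0.95·10.35) ≈ 19.065.
The altitude from Z has length 2·area/YX ≈ 2.9331.

2.93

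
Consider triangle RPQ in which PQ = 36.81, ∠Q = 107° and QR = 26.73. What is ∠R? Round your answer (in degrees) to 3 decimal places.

By the law of cosines, RP² = PQ² + QR² − 2·PQ·QR·cos Q = 2644.8, so RP ≈ 51.428.
Law of cosines again: cos R = (QR² + RP² − PQ²)/(2·QR·RP) ≈ 0.72903, so ∠R ≈ 43.20°.

43.195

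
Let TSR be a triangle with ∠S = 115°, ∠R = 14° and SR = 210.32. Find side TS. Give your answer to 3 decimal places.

65.472

The third angle is ∠T = 180° − ∠S − ∠R = 51.00°.
Law of sines: TS = SR·sin R/sin T ≈ 65.472.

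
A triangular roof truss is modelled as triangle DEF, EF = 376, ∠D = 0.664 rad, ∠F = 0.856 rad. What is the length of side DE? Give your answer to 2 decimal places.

460.78

The third angle is ∠E = π − ∠F − ∠D = 1.622 rad.
Law of sines: DE = EF·sin F/sin D ≈ 460.78.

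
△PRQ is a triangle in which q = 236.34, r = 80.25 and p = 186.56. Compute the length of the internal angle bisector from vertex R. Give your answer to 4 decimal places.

t_R ≈ 206.1647

By the law of cosines, cos R = (q² + p² − r²) / (2·q·p) ≈ 0.95507, so ∠R ≈ 17.24°.
The bisector from R has length 2·q·p·cos(∠R/2)/(q+p) ≈ 206.16.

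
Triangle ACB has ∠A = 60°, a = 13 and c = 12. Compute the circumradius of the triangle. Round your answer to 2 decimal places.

Law of sines: sin C = c·sin A/a ≈ 0.79941.
Since a ≥ c, only the acute value applies: ∠C ≈ 53.07°.
Then ∠B = 180° − ∠A − ∠C ≈ 66.93°.
Law of sines gives b = a·sin B/sin A ≈ 13.81.
Circumradius = a/(2 sin A) ≈ 7.5056.

R ≈ 7.51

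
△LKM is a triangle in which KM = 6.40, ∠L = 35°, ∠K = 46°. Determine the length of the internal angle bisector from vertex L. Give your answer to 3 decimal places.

The third angle is ∠M = 180° − ∠L − ∠K = 99.00°.
Law of sines: ML = KM·sin K/sin L ≈ 8.0264.
Law of sines: LK = KM·sin M/sin L ≈ 11.021.
The bisector from L has length 2·ML·LK·cos(∠L/2)/(ML+LK) ≈ 8.8583.

8.858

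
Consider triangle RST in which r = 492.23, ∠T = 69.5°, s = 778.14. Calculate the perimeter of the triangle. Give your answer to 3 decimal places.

2031.630

By the law of cosines, t² = r² + s² − 2·r·s·cos T = 5.7952e+05, so t ≈ 761.26.
Semiperimeter p = (492.23+778.14+761.26)/2 = 1015.8.
Perimeter = 492.23 + 778.14 + 761.26 = 2031.6.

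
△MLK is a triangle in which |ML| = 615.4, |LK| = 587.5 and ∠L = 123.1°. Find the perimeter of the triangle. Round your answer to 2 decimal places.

perimeter ≈ 2260.61

By the law of cosines, |KM|² = |ML|² + |LK|² − 2·|ML|·|LK|·cos L = 1.1188e+06, so |KM| ≈ 1057.7.
Semiperimeter s = (587.5+1057.7+615.4)/2 = 1130.3.
Perimeter = 587.5 + 1057.7 + 615.4 = 2260.6.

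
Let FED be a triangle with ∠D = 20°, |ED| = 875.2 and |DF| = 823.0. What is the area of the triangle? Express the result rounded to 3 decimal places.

Area = ½·|ED|·|DF|·sin D ≈ 1.2318e+05.

area ≈ 123176.776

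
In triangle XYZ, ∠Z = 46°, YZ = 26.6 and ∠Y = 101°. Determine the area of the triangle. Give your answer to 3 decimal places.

area ≈ 458.675

The third angle is ∠X = 180° − ∠Y − ∠Z = 33.00°.
Law of sines: ZX = YZ·sin Y/sin X ≈ 47.942.
Law of sines: XY = YZ·sin Z/sin X ≈ 35.132.
Area = ½·YZ·ZX·sin Z ≈ 458.68.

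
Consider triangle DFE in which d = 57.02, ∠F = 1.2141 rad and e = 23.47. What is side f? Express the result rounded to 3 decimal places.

53.549

By the law of cosines, f² = e² + d² − 2·e·d·cos F = 2867.5, so f ≈ 53.549.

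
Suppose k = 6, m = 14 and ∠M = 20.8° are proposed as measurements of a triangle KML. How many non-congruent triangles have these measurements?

k·sin M = 6·sin(20.8°) ≈ 2.131.
Since m ≥ k, exactly one triangle exists.

1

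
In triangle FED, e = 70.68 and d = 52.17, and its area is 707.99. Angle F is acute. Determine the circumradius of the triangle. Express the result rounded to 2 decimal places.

39.24

From area = ½·e·d·sin F, we get sin F = 2·area/(e·d) ≈ 0.38401.
Taking the acute solution, ∠F ≈ 22.58°.
Law of cosines then gives f ≈ 30.134.
Circumradius = f/(2 sin F) ≈ 39.236.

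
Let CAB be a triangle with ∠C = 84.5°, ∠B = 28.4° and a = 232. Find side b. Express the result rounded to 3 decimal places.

119.786

The third angle is ∠A = 180° − ∠B − ∠C = 67.10°.
Law of sines: b = a·sin B/sin A ≈ 119.79.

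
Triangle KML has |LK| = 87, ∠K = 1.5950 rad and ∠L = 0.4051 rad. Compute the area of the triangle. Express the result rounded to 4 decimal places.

area ≈ 1639.8850

The third angle is ∠M = π − ∠L − ∠K = 1.1415 rad.
Law of sines: |ML| = |LK|·sin K/sin M ≈ 95.655.
Law of sines: |KM| = |LK|·sin L/sin M ≈ 37.71.
Area = ½·|LK|·|ML|·sin L ≈ 1639.9.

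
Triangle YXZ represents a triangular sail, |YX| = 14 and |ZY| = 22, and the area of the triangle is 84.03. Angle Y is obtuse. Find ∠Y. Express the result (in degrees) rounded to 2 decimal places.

From area = ½·|ZY|·|YX|·sin Y, we get sin Y = 2·area/(|ZY|·|YX|) ≈ 0.54565.
Taking the obtuse solution, ∠Y ≈ 146.93°.

∠Y ≈ 146.93°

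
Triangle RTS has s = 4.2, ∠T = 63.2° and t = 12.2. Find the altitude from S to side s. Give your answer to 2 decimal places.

12.05

Law of sines: sin S = s·sin T/t ≈ 0.30728.
Since t ≥ s, only the acute value applies: ∠S ≈ 17.90°.
Then ∠R = 180° − ∠T − ∠S ≈ 98.90°.
Law of sines gives r = t·sin R/sin T ≈ 13.503.
Area = ½·t·s·sin R ≈ 25.311.
The altitude from S has length 2·area/s ≈ 12.053.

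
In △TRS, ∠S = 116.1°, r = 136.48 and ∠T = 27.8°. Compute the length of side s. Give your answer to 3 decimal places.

The third angle is ∠R = 180° − ∠S − ∠T = 36.10°.
Law of sines: s = r·sin S/sin R ≈ 208.02.

208.017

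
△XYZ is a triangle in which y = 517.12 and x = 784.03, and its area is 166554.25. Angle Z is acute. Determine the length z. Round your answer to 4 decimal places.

647.9721

From area = ½·x·y·sin Z, we get sin Z = 2·area/(x·y) ≈ 0.82160.
Taking the acute solution, ∠Z ≈ 55.25°.
Law of cosines then gives z ≈ 647.97.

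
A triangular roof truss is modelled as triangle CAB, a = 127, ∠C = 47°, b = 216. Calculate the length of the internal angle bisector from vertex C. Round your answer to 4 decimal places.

By the law of cosines, c² = a² + b² − 2·a·b·cos C = 25368, so c ≈ 159.27.
The bisector from C has length 2·a·b·cos(∠C/2)/(a+b) ≈ 146.69.

t_C ≈ 146.6868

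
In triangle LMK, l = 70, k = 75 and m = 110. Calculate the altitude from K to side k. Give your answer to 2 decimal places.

h_K ≈ 69.21

Semiperimeter s = (70 + 110 + 75)/2 = 127.5.
Heron's formula: area = √(127.5·57.5·17.5·52.5) ≈ 2595.3.
The altitude from K has length 2·area/k ≈ 69.208.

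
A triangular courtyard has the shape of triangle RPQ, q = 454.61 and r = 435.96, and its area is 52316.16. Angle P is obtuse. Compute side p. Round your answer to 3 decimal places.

From area = ½·q·r·sin P, we get sin P = 2·area/(q·r) ≈ 0.52793.
Taking the obtuse solution, ∠P ≈ 148.13°.
Law of cosines then gives p ≈ 856.37.

856.373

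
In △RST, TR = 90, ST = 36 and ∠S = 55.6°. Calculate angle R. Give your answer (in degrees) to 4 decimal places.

∠R ≈ 19.2715°

Law of sines: sin R = ST·sin S/TR ≈ 0.33005.
Since TR ≥ ST, only the acute value applies: ∠R ≈ 19.27°.
Then ∠T = 180° − ∠S − ∠R ≈ 105.13°.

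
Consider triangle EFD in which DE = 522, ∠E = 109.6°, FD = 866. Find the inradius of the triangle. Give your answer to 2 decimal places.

Law of sines: sin F = DE·sin E/FD ≈ 0.56785.
Since FD ≥ DE, only the acute value applies: ∠F ≈ 34.60°.
Then ∠D = 180° − ∠E − ∠F ≈ 35.80°.
Law of sines gives EF = FD·sin D/sin E ≈ 537.73.
Area = ½·FD·DE·sin D ≈ 1.3222e+05.
Semiperimeter s = (866+522+537.73)/2 = 962.86.
Inradius = area/s = 1.3222e+05/962.86 ≈ 137.31.

r ≈ 137.31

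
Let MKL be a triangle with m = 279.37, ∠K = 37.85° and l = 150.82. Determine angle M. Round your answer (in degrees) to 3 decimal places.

By the law of cosines, k² = l² + m² − 2·l·m·cos K = 34254, so k ≈ 185.08.
Law of cosines again: cos M = (k² + l² − m²)/(2·k·l) ≈ -0.37701, so ∠M ≈ 112.15°.

112.149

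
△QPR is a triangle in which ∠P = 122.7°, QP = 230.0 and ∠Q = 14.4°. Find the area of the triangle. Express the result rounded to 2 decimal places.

area ≈ 8131.57

The third angle is ∠R = 180° − ∠Q − ∠P = 42.90°.
Law of sines: PR = QP·sin Q/sin R ≈ 84.027.
Law of sines: RQ = QP·sin P/sin R ≈ 284.33.
Area = ½·QP·PR·sin P ≈ 8131.6.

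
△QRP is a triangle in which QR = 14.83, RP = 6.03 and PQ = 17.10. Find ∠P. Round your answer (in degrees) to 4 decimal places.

∠P ≈ 58.1444°

By the law of cosines, cos P = (RP² + PQ² − QR²) / (2·RP·PQ) ≈ 0.52778, so ∠P ≈ 58.14°.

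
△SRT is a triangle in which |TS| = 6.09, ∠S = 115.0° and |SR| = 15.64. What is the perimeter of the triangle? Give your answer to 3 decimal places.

By the law of cosines, |RT|² = |TS|² + |SR|² − 2·|TS|·|SR|·cos S = 362.2, so |RT| ≈ 19.032.
Semiperimeter s = (19.032+6.09+15.64)/2 = 20.381.
Perimeter = 19.032 + 6.09 + 15.64 = 40.762.

40.762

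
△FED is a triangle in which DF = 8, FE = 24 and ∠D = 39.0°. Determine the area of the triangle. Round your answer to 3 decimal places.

Law of sines: sin E = DF·sin D/FE ≈ 0.20977.
Since FE ≥ DF, only the acute value applies: ∠E ≈ 12.11°.
Then ∠F = 180° − ∠D − ∠E ≈ 128.89°.
Law of sines gives ED = FE·sin F/sin D ≈ 29.683.
Area = ½·FE·DF·sin F ≈ 74.721.

area ≈ 74.721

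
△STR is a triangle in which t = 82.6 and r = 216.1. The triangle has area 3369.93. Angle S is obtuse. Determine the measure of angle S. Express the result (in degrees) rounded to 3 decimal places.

∠S ≈ 157.816°

From area = ½·t·r·sin S, we get sin S = 2·area/(t·r) ≈ 0.37759.
Taking the obtuse solution, ∠S ≈ 157.82°.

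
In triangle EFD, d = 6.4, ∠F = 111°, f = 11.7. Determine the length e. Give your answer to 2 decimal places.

Law of sines: sin D = d·sin F/f ≈ 0.51068.
Since f ≥ d, only the acute value applies: ∠D ≈ 30.71°.
Then ∠E = 180° − ∠F − ∠D ≈ 38.29°.
Law of sines gives e = f·sin E/sin F ≈ 7.7658.

7.77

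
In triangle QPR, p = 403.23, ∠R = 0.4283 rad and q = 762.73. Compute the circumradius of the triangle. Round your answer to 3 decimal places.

By the law of cosines, r² = q² + p² − 2·q·p·cos R = 1.848e+05, so r ≈ 429.89.
Area = ½·q·p·sin R ≈ 63868.
Circumradius = r/(2 sin R) ≈ 517.53.

517.529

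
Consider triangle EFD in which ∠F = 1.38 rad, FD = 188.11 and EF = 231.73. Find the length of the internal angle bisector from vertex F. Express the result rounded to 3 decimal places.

t_F ≈ 160.152

By the law of cosines, DE² = EF² + FD² − 2·EF·FD·cos F = 72551, so DE ≈ 269.35.
The bisector from F has length 2·EF·FD·cos(∠F/2)/(EF+FD) ≈ 160.15.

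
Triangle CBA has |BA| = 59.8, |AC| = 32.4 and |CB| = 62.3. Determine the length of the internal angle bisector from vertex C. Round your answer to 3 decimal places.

34.837

By the law of cosines, cos C = (|AC|² + |CB|² − |BA|²) / (2·|AC|·|CB|) ≈ 0.33564, so ∠C ≈ 70.39°.
The bisector from C has length 2·|AC|·|CB|·cos(∠C/2)/(|AC|+|CB|) ≈ 34.837.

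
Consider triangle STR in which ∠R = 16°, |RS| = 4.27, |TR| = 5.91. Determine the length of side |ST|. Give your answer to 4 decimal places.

2.1552

By the law of cosines, |ST|² = |TR|² + |RS|² − 2·|TR|·|RS|·cos R = 4.6448, so |ST| ≈ 2.1552.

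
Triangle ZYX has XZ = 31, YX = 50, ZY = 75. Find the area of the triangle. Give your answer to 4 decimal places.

Semiperimeter s = (50 + 31 + 75)/2 = 78.
Heron's formula: area = √(78·28·47·3) ≈ 554.93.

area ≈ 554.9270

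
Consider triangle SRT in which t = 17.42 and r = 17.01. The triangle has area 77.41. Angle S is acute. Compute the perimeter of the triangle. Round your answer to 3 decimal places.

From area = ½·r·t·sin S, we get sin S = 2·area/(r·t) ≈ 0.52249.
Taking the acute solution, ∠S ≈ 31.50°.
Law of cosines then gives s ≈ 9.3538.
Perimeter = 9.3538 + 17.01 + 17.42 = 43.784.

perimeter ≈ 43.784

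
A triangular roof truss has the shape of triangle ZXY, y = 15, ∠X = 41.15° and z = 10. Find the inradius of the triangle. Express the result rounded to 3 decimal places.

2.824

By the law of cosines, x² = y² + z² − 2·y·z·cos X = 99.103, so x ≈ 9.9551.
Area = ½·y·z·sin X ≈ 49.352.
Semiperimeter s = (10+9.9551+15)/2 = 17.478.
Inradius = area/s = 49.352/17.478 ≈ 2.8238.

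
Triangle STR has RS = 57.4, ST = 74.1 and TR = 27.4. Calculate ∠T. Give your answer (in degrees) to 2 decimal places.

By the law of cosines, cos T = (ST² + TR² − RS²) / (2·ST·TR) ≈ 0.72569, so ∠T ≈ 43.47°.

∠T ≈ 43.47°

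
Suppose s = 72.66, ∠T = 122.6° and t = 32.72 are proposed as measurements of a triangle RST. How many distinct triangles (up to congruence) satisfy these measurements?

s·sin T = 72.66·sin(122.6°) ≈ 61.21.
Since ∠T is not acute, a triangle exists only if t > s; here t ≤ s, so there is no triangle.

0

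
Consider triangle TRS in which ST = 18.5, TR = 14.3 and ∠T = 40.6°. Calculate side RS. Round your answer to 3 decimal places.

By the law of cosines, RS² = ST² + TR² − 2·ST·TR·cos T = 145.01, so RS ≈ 12.042.

12.042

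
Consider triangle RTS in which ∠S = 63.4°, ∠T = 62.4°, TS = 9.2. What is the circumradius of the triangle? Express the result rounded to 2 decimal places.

The third angle is ∠R = 180° − ∠T − ∠S = 54.20°.
Law of sines: SR = TS·sin T/sin R ≈ 10.052.
Law of sines: RT = TS·sin S/sin R ≈ 10.143.
Circumradius = TS/(2 sin R) ≈ 5.6716.

5.67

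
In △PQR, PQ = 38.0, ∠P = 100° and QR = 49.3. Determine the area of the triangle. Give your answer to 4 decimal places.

area ≈ 477.0548

Law of sines: sin R = PQ·sin P/QR ≈ 0.75908.
Since QR ≥ PQ, only the acute value applies: ∠R ≈ 49.38°.
Then ∠Q = 180° − ∠P − ∠R ≈ 30.62°.
Law of sines gives RP = QR·sin Q/sin P ≈ 25.495.
Area = ½·QR·PQ·sin Q ≈ 477.05.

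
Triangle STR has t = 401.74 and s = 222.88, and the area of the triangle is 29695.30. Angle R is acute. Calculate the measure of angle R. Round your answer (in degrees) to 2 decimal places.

From area = ½·s·t·sin R, we get sin R = 2·area/(s·t) ≈ 0.66329.
Taking the acute solution, ∠R ≈ 41.55°.

∠R ≈ 41.55°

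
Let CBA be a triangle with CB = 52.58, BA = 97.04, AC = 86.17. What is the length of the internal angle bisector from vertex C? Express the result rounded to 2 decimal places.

t_C ≈ 48.11

By the law of cosines, cos C = (AC² + CB² − BA²) / (2·AC·CB) ≈ 0.08532, so ∠C ≈ 85.11°.
The bisector from C has length 2·AC·CB·cos(∠C/2)/(AC+CB) ≈ 48.11.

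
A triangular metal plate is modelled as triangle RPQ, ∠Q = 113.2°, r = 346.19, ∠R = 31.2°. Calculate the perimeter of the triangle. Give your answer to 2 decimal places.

The third angle is ∠P = 180° − ∠Q − ∠R = 35.60°.
Law of sines: p = r·sin P/sin R ≈ 389.02.
Law of sines: q = r·sin Q/sin R ≈ 614.24.
Semiperimeter s = (346.19+389.02+614.24)/2 = 674.73.
Perimeter = 346.19 + 389.02 + 614.24 = 1349.5.

1349.46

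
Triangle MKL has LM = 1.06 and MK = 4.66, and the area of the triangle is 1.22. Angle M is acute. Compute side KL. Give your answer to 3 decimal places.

From area = ½·LM·MK·sin M, we get sin M = 2·area/(LM·MK) ≈ 0.49397.
Taking the acute solution, ∠M ≈ 29.60°.
Law of cosines then gives KL ≈ 3.7748.

3.775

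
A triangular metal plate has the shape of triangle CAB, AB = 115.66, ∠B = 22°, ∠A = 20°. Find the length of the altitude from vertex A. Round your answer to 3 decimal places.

The third angle is ∠C = 180° − ∠A − ∠B = 138.00°.
Law of sines: BC = AB·sin A/sin C ≈ 59.119.
Law of sines: CA = AB·sin B/sin C ≈ 64.751.
Area = ½·AB·BC·sin B ≈ 1280.7.
The altitude from A has length 2·area/BC ≈ 43.327.

43.327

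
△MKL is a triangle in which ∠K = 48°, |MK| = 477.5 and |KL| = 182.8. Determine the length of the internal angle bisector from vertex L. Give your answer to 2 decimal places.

By the law of cosines, |LM|² = |MK|² + |KL|² − 2·|MK|·|KL|·cos K = 1.4461e+05, so |LM| ≈ 380.28.
Law of cosines again: cos L = (|KL|² + |LM|² − |MK|²)/(2·|KL|·|LM|) ≈ -0.35950, so ∠L ≈ 111.07°.
The bisector from L has length 2·|KL|·|LM|·cos(∠L/2)/(|KL|+|LM|) ≈ 139.73.

139.73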